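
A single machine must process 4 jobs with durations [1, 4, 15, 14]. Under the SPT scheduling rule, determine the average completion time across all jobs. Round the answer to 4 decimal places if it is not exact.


Sort jobs by processing time (SPT order): [1, 4, 14, 15]
Compute completion times sequentially:
  Job 1: processing = 1, completes at 1
  Job 2: processing = 4, completes at 5
  Job 3: processing = 14, completes at 19
  Job 4: processing = 15, completes at 34
Sum of completion times = 59
Average completion time = 59/4 = 14.75

14.75


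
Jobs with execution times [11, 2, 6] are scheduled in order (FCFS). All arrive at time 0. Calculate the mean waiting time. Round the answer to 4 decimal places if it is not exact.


FCFS order (as given): [11, 2, 6]
Waiting times:
  Job 1: wait = 0
  Job 2: wait = 11
  Job 3: wait = 13
Sum of waiting times = 24
Average waiting time = 24/3 = 8.0

8.0


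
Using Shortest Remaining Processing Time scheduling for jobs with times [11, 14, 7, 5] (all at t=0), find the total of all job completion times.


Since all jobs arrive at t=0, SRPT equals SPT ordering.
SPT order: [5, 7, 11, 14]
Completion times:
  Job 1: p=5, C=5
  Job 2: p=7, C=12
  Job 3: p=11, C=23
  Job 4: p=14, C=37
Total completion time = 5 + 12 + 23 + 37 = 77

77


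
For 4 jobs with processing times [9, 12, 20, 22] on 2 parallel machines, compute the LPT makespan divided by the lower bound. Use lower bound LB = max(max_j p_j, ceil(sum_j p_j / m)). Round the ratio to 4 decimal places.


LPT order: [22, 20, 12, 9]
Machine loads after assignment: [31, 32]
LPT makespan = 32
Lower bound = max(max_job, ceil(total/2)) = max(22, 32) = 32
Ratio = 32 / 32 = 1.0

1.0


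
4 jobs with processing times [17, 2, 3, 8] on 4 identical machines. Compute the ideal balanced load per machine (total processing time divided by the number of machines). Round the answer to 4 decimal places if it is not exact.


Total processing time = 17 + 2 + 3 + 8 = 30
Number of machines = 4
Ideal balanced load = 30 / 4 = 7.5

7.5


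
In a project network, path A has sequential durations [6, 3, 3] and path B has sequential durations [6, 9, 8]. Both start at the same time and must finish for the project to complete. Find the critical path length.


Path A total = 6 + 3 + 3 = 12
Path B total = 6 + 9 + 8 = 23
Critical path = longest path = max(12, 23) = 23

23


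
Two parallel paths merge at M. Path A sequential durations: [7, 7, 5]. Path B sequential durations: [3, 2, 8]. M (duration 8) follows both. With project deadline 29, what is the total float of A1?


Forward pass: ES(A1) = sum of predecessors on chain A = 0
EF = ES + duration = 0 + 7 = 7
Backward pass: LF(M) = deadline = 29; LS(M) = 29 - 8 = 21
LF(A1) = LS(M) - sum(successors on chain A) = 21 - 12 = 9
LS = LF - duration = 9 - 7 = 2
Total float = LS - ES = 2 - 0 = 2

2


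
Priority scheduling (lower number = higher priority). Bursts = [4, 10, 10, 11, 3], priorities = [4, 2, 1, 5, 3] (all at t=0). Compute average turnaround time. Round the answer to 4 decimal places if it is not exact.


Sort by priority (ascending = highest first):
Order: [(1, 10), (2, 10), (3, 3), (4, 4), (5, 11)]
Completion times:
  Priority 1, burst=10, C=10
  Priority 2, burst=10, C=20
  Priority 3, burst=3, C=23
  Priority 4, burst=4, C=27
  Priority 5, burst=11, C=38
Average turnaround = 118/5 = 23.6

23.6


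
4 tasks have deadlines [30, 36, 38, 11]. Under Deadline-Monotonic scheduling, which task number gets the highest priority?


Sort tasks by relative deadline (ascending):
  Task 4: deadline = 11
  Task 1: deadline = 30
  Task 2: deadline = 36
  Task 3: deadline = 38
Priority order (highest first): [4, 1, 2, 3]
Highest priority task = 4

4


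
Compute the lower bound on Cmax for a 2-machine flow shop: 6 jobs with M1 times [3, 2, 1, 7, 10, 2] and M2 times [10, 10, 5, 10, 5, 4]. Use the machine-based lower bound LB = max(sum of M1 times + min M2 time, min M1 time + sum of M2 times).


LB1 = sum(M1 times) + min(M2 times) = 25 + 4 = 29
LB2 = min(M1 times) + sum(M2 times) = 1 + 44 = 45
Lower bound = max(LB1, LB2) = max(29, 45) = 45

45


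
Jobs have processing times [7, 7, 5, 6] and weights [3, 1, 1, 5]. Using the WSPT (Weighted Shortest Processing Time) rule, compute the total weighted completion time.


Compute p/w ratios and sort ascending (WSPT): [(6, 5), (7, 3), (5, 1), (7, 1)]
Compute weighted completion times:
  Job (p=6,w=5): C=6, w*C=5*6=30
  Job (p=7,w=3): C=13, w*C=3*13=39
  Job (p=5,w=1): C=18, w*C=1*18=18
  Job (p=7,w=1): C=25, w*C=1*25=25
Total weighted completion time = 112

112


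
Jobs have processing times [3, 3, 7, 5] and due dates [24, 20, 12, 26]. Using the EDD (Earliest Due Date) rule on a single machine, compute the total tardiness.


Sort by due date (EDD order): [(7, 12), (3, 20), (3, 24), (5, 26)]
Compute completion times and tardiness:
  Job 1: p=7, d=12, C=7, tardiness=max(0,7-12)=0
  Job 2: p=3, d=20, C=10, tardiness=max(0,10-20)=0
  Job 3: p=3, d=24, C=13, tardiness=max(0,13-24)=0
  Job 4: p=5, d=26, C=18, tardiness=max(0,18-26)=0
Total tardiness = 0

0


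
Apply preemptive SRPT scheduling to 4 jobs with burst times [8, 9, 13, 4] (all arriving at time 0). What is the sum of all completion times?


Since all jobs arrive at t=0, SRPT equals SPT ordering.
SPT order: [4, 8, 9, 13]
Completion times:
  Job 1: p=4, C=4
  Job 2: p=8, C=12
  Job 3: p=9, C=21
  Job 4: p=13, C=34
Total completion time = 4 + 12 + 21 + 34 = 71

71


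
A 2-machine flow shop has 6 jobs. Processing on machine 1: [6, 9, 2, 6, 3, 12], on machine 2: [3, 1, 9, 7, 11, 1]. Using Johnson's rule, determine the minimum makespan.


Apply Johnson's rule:
  Group 1 (a <= b): [(3, 2, 9), (5, 3, 11), (4, 6, 7)]
  Group 2 (a > b): [(1, 6, 3), (2, 9, 1), (6, 12, 1)]
Optimal job order: [3, 5, 4, 1, 2, 6]
Schedule:
  Job 3: M1 done at 2, M2 done at 11
  Job 5: M1 done at 5, M2 done at 22
  Job 4: M1 done at 11, M2 done at 29
  Job 1: M1 done at 17, M2 done at 32
  Job 2: M1 done at 26, M2 done at 33
  Job 6: M1 done at 38, M2 done at 39
Makespan = 39

39


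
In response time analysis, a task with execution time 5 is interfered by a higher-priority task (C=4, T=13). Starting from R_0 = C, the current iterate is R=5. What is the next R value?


R_next = C + ceil(R_prev / T_hp) * C_hp
ceil(5 / 13) = ceil(0.3846) = 1
Interference = 1 * 4 = 4
R_next = 5 + 4 = 9

9


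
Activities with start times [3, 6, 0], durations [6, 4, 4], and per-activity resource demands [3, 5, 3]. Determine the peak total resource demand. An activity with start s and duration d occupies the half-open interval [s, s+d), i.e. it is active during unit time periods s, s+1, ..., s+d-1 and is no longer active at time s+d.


Each activity i is active on [start_i, start_i + duration_i).
Compute total resource usage per time slot:
  t=0: active resources = [3], total = 3
  t=1: active resources = [3], total = 3
  t=2: active resources = [3], total = 3
  t=3: active resources = [3, 3], total = 6
  t=4: active resources = [3], total = 3
  t=5: active resources = [3], total = 3
  t=6: active resources = [3, 5], total = 8
  t=7: active resources = [3, 5], total = 8
  t=8: active resources = [3, 5], total = 8
  t=9: active resources = [5], total = 5
Peak resource demand = 8

8


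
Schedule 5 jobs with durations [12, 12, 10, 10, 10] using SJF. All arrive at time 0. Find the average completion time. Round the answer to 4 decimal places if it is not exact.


SJF order (ascending): [10, 10, 10, 12, 12]
Completion times:
  Job 1: burst=10, C=10
  Job 2: burst=10, C=20
  Job 3: burst=10, C=30
  Job 4: burst=12, C=42
  Job 5: burst=12, C=54
Average completion = 156/5 = 31.2

31.2


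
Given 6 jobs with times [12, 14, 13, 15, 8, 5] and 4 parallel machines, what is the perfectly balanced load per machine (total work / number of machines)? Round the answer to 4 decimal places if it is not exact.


Total processing time = 12 + 14 + 13 + 15 + 8 + 5 = 67
Number of machines = 4
Ideal balanced load = 67 / 4 = 16.75

16.75


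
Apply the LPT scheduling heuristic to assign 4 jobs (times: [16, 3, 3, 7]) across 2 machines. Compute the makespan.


Sort jobs in decreasing order (LPT): [16, 7, 3, 3]
Assign each job to the least loaded machine:
  Machine 1: jobs [16], load = 16
  Machine 2: jobs [7, 3, 3], load = 13
Makespan = max load = 16

16


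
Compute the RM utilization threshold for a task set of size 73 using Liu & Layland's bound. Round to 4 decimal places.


Compute 2^(1/73) = 1.0095403890
Subtract 1: 1.0095403890 - 1 = 0.0095403890
Multiply by n: 73 * 0.0095403890 = 0.6964483970
Round to 4 dp: 0.6964

0.6964


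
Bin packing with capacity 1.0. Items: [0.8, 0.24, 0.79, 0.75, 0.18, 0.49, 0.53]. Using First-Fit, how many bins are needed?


Place items sequentially using First-Fit:
  Item 0.8 -> new Bin 1
  Item 0.24 -> new Bin 2
  Item 0.79 -> new Bin 3
  Item 0.75 -> Bin 2 (now 0.99)
  Item 0.18 -> Bin 1 (now 0.98)
  Item 0.49 -> new Bin 4
  Item 0.53 -> new Bin 5
Total bins used = 5

5


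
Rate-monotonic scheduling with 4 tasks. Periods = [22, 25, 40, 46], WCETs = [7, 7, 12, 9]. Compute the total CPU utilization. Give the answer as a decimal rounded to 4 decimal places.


Compute individual utilizations (exact fractions):
  Task 1: C/T = 7/22 (approx. 0.3182)
  Task 2: C/T = 7/25 (approx. 0.28)
  Task 3: C/T = 12/40 = 3/10 (approx. 0.3)
  Task 4: C/T = 9/46 (approx. 0.1957)
Total utilization U = 7/22 + 7/25 + 3/10 + 9/46 = 13837/12650
Rounded to 4 decimal places: U = 1.0938
RM (Liu & Layland) bound for 4 tasks = 0.756828; compare with U = 13837/12650 (approx. 1.093834)
U > 1, so the task set is not schedulable (processor overloaded).

1.0938


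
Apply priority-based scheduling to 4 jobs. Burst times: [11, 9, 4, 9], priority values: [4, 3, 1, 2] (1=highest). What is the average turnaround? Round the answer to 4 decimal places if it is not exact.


Sort by priority (ascending = highest first):
Order: [(1, 4), (2, 9), (3, 9), (4, 11)]
Completion times:
  Priority 1, burst=4, C=4
  Priority 2, burst=9, C=13
  Priority 3, burst=9, C=22
  Priority 4, burst=11, C=33
Average turnaround = 72/4 = 18.0

18.0


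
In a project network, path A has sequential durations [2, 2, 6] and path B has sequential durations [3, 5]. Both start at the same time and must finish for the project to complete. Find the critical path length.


Path A total = 2 + 2 + 6 = 10
Path B total = 3 + 5 = 8
Critical path = longest path = max(10, 8) = 10

10


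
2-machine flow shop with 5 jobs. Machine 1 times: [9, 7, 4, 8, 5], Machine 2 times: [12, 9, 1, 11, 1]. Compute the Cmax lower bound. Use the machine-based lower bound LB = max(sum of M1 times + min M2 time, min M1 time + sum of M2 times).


LB1 = sum(M1 times) + min(M2 times) = 33 + 1 = 34
LB2 = min(M1 times) + sum(M2 times) = 4 + 34 = 38
Lower bound = max(LB1, LB2) = max(34, 38) = 38

38


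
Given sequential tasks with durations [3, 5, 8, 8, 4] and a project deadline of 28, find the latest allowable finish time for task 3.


LF(activity 3) = deadline - sum of successor durations
Successors: activities 4 through 5 with durations [8, 4]
Sum of successor durations = 12
LF = 28 - 12 = 16

16


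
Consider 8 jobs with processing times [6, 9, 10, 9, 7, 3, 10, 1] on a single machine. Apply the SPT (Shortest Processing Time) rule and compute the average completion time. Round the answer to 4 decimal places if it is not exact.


Sort jobs by processing time (SPT order): [1, 3, 6, 7, 9, 9, 10, 10]
Compute completion times sequentially:
  Job 1: processing = 1, completes at 1
  Job 2: processing = 3, completes at 4
  Job 3: processing = 6, completes at 10
  Job 4: processing = 7, completes at 17
  Job 5: processing = 9, completes at 26
  Job 6: processing = 9, completes at 35
  Job 7: processing = 10, completes at 45
  Job 8: processing = 10, completes at 55
Sum of completion times = 193
Average completion time = 193/8 = 24.125

24.125


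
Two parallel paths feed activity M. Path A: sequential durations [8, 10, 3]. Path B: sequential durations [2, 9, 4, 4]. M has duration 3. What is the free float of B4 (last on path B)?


ES(B4) = sum of predecessors on chain B = 15
EF(B4) = ES + duration = 15 + 4 = 19
Successor of B4 is M. ES(M) = max(sum(A), sum(B)) = max(21, 19) = 21
Free float = ES(successor) - EF(current) = 21 - 19 = 2

2


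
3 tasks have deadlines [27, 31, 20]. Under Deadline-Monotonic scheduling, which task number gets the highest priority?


Sort tasks by relative deadline (ascending):
  Task 3: deadline = 20
  Task 1: deadline = 27
  Task 2: deadline = 31
Priority order (highest first): [3, 1, 2]
Highest priority task = 3

3


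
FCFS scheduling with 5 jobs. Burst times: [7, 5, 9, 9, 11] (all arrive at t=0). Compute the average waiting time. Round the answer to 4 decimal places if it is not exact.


FCFS order (as given): [7, 5, 9, 9, 11]
Waiting times:
  Job 1: wait = 0
  Job 2: wait = 7
  Job 3: wait = 12
  Job 4: wait = 21
  Job 5: wait = 30
Sum of waiting times = 70
Average waiting time = 70/5 = 14.0

14.0


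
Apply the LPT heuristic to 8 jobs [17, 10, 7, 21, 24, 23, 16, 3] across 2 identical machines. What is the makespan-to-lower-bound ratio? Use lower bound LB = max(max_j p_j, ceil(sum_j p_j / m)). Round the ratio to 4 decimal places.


LPT order: [24, 23, 21, 17, 16, 10, 7, 3]
Machine loads after assignment: [60, 61]
LPT makespan = 61
Lower bound = max(max_job, ceil(total/2)) = max(24, 61) = 61
Ratio = 61 / 61 = 1.0

1.0


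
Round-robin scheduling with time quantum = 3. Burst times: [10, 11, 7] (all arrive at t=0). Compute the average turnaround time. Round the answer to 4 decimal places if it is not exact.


Time quantum = 3
Execution trace:
  J1 runs 3 units, time = 3
  J2 runs 3 units, time = 6
  J3 runs 3 units, time = 9
  J1 runs 3 units, time = 12
  J2 runs 3 units, time = 15
  J3 runs 3 units, time = 18
  J1 runs 3 units, time = 21
  J2 runs 3 units, time = 24
  J3 runs 1 units, time = 25
  J1 runs 1 units, time = 26
  J2 runs 2 units, time = 28
Finish times: [26, 28, 25]
Average turnaround = 79/3 = 26.3333

26.3333


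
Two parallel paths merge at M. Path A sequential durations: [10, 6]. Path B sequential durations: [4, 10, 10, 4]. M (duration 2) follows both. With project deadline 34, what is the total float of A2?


Forward pass: ES(A2) = sum of predecessors on chain A = 10
EF = ES + duration = 10 + 6 = 16
Backward pass: LF(M) = deadline = 34; LS(M) = 34 - 2 = 32
LF(A2) = LS(M) - sum(successors on chain A) = 32 - 0 = 32
LS = LF - duration = 32 - 6 = 26
Total float = LS - ES = 26 - 10 = 16

16


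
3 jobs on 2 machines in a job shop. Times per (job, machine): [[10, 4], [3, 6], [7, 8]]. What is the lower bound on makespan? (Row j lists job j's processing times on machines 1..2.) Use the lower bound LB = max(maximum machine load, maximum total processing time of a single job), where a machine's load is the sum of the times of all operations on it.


Machine loads:
  Machine 1: 10 + 3 + 7 = 20
  Machine 2: 4 + 6 + 8 = 18
Max machine load = 20
Job totals:
  Job 1: 14
  Job 2: 9
  Job 3: 15
Max job total = 15
Lower bound = max(20, 15) = 20

20


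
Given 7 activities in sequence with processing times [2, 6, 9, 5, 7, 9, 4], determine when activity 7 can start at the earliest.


Activity 7 starts after activities 1 through 6 complete.
Predecessor durations: [2, 6, 9, 5, 7, 9]
ES = 2 + 6 + 9 + 5 + 7 + 9 = 38

38


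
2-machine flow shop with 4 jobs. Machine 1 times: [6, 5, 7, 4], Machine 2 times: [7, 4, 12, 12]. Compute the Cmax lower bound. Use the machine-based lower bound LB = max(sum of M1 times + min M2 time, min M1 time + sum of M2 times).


LB1 = sum(M1 times) + min(M2 times) = 22 + 4 = 26
LB2 = min(M1 times) + sum(M2 times) = 4 + 35 = 39
Lower bound = max(LB1, LB2) = max(26, 39) = 39

39


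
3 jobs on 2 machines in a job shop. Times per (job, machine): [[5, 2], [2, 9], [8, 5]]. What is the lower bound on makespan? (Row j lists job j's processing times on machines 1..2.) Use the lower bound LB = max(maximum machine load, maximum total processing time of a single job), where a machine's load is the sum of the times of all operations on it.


Machine loads:
  Machine 1: 5 + 2 + 8 = 15
  Machine 2: 2 + 9 + 5 = 16
Max machine load = 16
Job totals:
  Job 1: 7
  Job 2: 11
  Job 3: 13
Max job total = 13
Lower bound = max(16, 13) = 16

16


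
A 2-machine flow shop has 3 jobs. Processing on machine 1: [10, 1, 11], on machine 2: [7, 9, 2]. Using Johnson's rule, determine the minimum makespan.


Apply Johnson's rule:
  Group 1 (a <= b): [(2, 1, 9)]
  Group 2 (a > b): [(1, 10, 7), (3, 11, 2)]
Optimal job order: [2, 1, 3]
Schedule:
  Job 2: M1 done at 1, M2 done at 10
  Job 1: M1 done at 11, M2 done at 18
  Job 3: M1 done at 22, M2 done at 24
Makespan = 24

24


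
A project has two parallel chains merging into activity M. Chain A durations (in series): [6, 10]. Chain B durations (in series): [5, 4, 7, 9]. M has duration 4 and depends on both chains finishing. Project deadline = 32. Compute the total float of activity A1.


Forward pass: ES(A1) = sum of predecessors on chain A = 0
EF = ES + duration = 0 + 6 = 6
Backward pass: LF(M) = deadline = 32; LS(M) = 32 - 4 = 28
LF(A1) = LS(M) - sum(successors on chain A) = 28 - 10 = 18
LS = LF - duration = 18 - 6 = 12
Total float = LS - ES = 12 - 0 = 12

12


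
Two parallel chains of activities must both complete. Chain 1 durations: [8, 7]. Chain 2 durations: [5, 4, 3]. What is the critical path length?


Path A total = 8 + 7 = 15
Path B total = 5 + 4 + 3 = 12
Critical path = longest path = max(15, 12) = 15

15


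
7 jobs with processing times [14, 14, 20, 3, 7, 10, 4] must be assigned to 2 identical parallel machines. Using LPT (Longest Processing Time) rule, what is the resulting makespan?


Sort jobs in decreasing order (LPT): [20, 14, 14, 10, 7, 4, 3]
Assign each job to the least loaded machine:
  Machine 1: jobs [20, 10, 4, 3], load = 37
  Machine 2: jobs [14, 14, 7], load = 35
Makespan = max load = 37

37


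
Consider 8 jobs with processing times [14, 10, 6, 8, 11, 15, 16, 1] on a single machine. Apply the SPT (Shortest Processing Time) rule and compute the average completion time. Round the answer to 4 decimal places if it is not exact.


Sort jobs by processing time (SPT order): [1, 6, 8, 10, 11, 14, 15, 16]
Compute completion times sequentially:
  Job 1: processing = 1, completes at 1
  Job 2: processing = 6, completes at 7
  Job 3: processing = 8, completes at 15
  Job 4: processing = 10, completes at 25
  Job 5: processing = 11, completes at 36
  Job 6: processing = 14, completes at 50
  Job 7: processing = 15, completes at 65
  Job 8: processing = 16, completes at 81
Sum of completion times = 280
Average completion time = 280/8 = 35.0

35.0


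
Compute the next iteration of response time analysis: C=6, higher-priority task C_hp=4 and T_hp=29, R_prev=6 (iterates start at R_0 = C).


R_next = C + ceil(R_prev / T_hp) * C_hp
ceil(6 / 29) = ceil(0.2069) = 1
Interference = 1 * 4 = 4
R_next = 6 + 4 = 10

10


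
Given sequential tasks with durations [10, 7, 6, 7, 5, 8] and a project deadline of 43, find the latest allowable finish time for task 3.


LF(activity 3) = deadline - sum of successor durations
Successors: activities 4 through 6 with durations [7, 5, 8]
Sum of successor durations = 20
LF = 43 - 20 = 23

23


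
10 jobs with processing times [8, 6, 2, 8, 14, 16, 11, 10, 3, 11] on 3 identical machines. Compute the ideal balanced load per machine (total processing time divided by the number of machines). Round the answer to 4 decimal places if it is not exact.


Total processing time = 8 + 6 + 2 + 8 + 14 + 16 + 11 + 10 + 3 + 11 = 89
Number of machines = 3
Ideal balanced load = 89 / 3 = 29.6667

29.6667


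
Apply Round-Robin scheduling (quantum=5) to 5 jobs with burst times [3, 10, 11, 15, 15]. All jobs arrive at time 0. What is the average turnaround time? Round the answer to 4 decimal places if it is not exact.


Time quantum = 5
Execution trace:
  J1 runs 3 units, time = 3
  J2 runs 5 units, time = 8
  J3 runs 5 units, time = 13
  J4 runs 5 units, time = 18
  J5 runs 5 units, time = 23
  J2 runs 5 units, time = 28
  J3 runs 5 units, time = 33
  J4 runs 5 units, time = 38
  J5 runs 5 units, time = 43
  J3 runs 1 units, time = 44
  J4 runs 5 units, time = 49
  J5 runs 5 units, time = 54
Finish times: [3, 28, 44, 49, 54]
Average turnaround = 178/5 = 35.6

35.6


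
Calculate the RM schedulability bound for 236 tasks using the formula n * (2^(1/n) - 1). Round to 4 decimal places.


Compute 2^(1/236) = 1.0029413817
Subtract 1: 1.0029413817 - 1 = 0.0029413817
Multiply by n: 236 * 0.0029413817 = 0.6941660812
Round to 4 dp: 0.6942

0.6942


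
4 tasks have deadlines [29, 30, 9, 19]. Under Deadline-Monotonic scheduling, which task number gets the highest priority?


Sort tasks by relative deadline (ascending):
  Task 3: deadline = 9
  Task 4: deadline = 19
  Task 1: deadline = 29
  Task 2: deadline = 30
Priority order (highest first): [3, 4, 1, 2]
Highest priority task = 3

3


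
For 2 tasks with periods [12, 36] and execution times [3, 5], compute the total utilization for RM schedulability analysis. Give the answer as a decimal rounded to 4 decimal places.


Compute individual utilizations (exact fractions):
  Task 1: C/T = 3/12 = 1/4 (approx. 0.25)
  Task 2: C/T = 5/36 (approx. 0.1389)
Total utilization U = 1/4 + 5/36 = 7/18
Rounded to 4 decimal places: U = 0.3889
RM (Liu & Layland) bound for 2 tasks = 0.828427; compare with U = 7/18 (approx. 0.388889)
U <= bound, so schedulable by RM sufficient condition.

0.3889


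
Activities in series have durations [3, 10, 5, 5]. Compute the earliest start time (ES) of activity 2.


Activity 2 starts after activities 1 through 1 complete.
Predecessor durations: [3]
ES = 3 = 3

3


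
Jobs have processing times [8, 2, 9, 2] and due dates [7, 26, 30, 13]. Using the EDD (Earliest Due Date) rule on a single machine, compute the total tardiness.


Sort by due date (EDD order): [(8, 7), (2, 13), (2, 26), (9, 30)]
Compute completion times and tardiness:
  Job 1: p=8, d=7, C=8, tardiness=max(0,8-7)=1
  Job 2: p=2, d=13, C=10, tardiness=max(0,10-13)=0
  Job 3: p=2, d=26, C=12, tardiness=max(0,12-26)=0
  Job 4: p=9, d=30, C=21, tardiness=max(0,21-30)=0
Total tardiness = 1

1


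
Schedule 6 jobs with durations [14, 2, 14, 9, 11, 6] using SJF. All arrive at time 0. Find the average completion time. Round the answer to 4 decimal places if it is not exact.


SJF order (ascending): [2, 6, 9, 11, 14, 14]
Completion times:
  Job 1: burst=2, C=2
  Job 2: burst=6, C=8
  Job 3: burst=9, C=17
  Job 4: burst=11, C=28
  Job 5: burst=14, C=42
  Job 6: burst=14, C=56
Average completion = 153/6 = 25.5

25.5


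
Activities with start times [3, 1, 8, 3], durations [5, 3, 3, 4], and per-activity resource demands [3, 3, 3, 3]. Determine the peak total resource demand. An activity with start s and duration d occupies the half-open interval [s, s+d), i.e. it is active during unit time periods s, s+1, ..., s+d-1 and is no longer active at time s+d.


Each activity i is active on [start_i, start_i + duration_i).
Compute total resource usage per time slot:
  t=0: active resources = [], total = 0
  t=1: active resources = [3], total = 3
  t=2: active resources = [3], total = 3
  t=3: active resources = [3, 3, 3], total = 9
  t=4: active resources = [3, 3], total = 6
  t=5: active resources = [3, 3], total = 6
  t=6: active resources = [3, 3], total = 6
  t=7: active resources = [3], total = 3
  t=8: active resources = [3], total = 3
  t=9: active resources = [3], total = 3
  t=10: active resources = [3], total = 3
Peak resource demand = 9

9


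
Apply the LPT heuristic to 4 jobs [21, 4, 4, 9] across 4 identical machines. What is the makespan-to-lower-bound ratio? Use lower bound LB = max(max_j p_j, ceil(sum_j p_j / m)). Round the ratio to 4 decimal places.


LPT order: [21, 9, 4, 4]
Machine loads after assignment: [21, 9, 4, 4]
LPT makespan = 21
Lower bound = max(max_job, ceil(total/4)) = max(21, 10) = 21
Ratio = 21 / 21 = 1.0

1.0


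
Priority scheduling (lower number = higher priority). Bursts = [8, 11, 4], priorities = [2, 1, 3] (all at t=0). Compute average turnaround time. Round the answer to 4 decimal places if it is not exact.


Sort by priority (ascending = highest first):
Order: [(1, 11), (2, 8), (3, 4)]
Completion times:
  Priority 1, burst=11, C=11
  Priority 2, burst=8, C=19
  Priority 3, burst=4, C=23
Average turnaround = 53/3 = 17.6667

17.6667


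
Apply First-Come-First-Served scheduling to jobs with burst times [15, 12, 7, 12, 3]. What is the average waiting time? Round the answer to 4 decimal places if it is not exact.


FCFS order (as given): [15, 12, 7, 12, 3]
Waiting times:
  Job 1: wait = 0
  Job 2: wait = 15
  Job 3: wait = 27
  Job 4: wait = 34
  Job 5: wait = 46
Sum of waiting times = 122
Average waiting time = 122/5 = 24.4

24.4


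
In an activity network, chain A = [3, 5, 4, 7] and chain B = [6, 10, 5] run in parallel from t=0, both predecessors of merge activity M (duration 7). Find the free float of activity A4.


ES(A4) = sum of predecessors on chain A = 12
EF(A4) = ES + duration = 12 + 7 = 19
Successor of A4 is M. ES(M) = max(sum(A), sum(B)) = max(19, 21) = 21
Free float = ES(successor) - EF(current) = 21 - 19 = 2

2


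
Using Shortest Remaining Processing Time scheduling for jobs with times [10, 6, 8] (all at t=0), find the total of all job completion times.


Since all jobs arrive at t=0, SRPT equals SPT ordering.
SPT order: [6, 8, 10]
Completion times:
  Job 1: p=6, C=6
  Job 2: p=8, C=14
  Job 3: p=10, C=24
Total completion time = 6 + 14 + 24 = 44

44


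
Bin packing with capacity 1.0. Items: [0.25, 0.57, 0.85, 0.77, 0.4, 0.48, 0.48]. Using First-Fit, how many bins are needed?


Place items sequentially using First-Fit:
  Item 0.25 -> new Bin 1
  Item 0.57 -> Bin 1 (now 0.82)
  Item 0.85 -> new Bin 2
  Item 0.77 -> new Bin 3
  Item 0.4 -> new Bin 4
  Item 0.48 -> Bin 4 (now 0.88)
  Item 0.48 -> new Bin 5
Total bins used = 5

5


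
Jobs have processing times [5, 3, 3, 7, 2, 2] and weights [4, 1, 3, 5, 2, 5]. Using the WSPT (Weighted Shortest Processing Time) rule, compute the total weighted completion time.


Compute p/w ratios and sort ascending (WSPT): [(2, 5), (3, 3), (2, 2), (5, 4), (7, 5), (3, 1)]
Compute weighted completion times:
  Job (p=2,w=5): C=2, w*C=5*2=10
  Job (p=3,w=3): C=5, w*C=3*5=15
  Job (p=2,w=2): C=7, w*C=2*7=14
  Job (p=5,w=4): C=12, w*C=4*12=48
  Job (p=7,w=5): C=19, w*C=5*19=95
  Job (p=3,w=1): C=22, w*C=1*22=22
Total weighted completion time = 204

204


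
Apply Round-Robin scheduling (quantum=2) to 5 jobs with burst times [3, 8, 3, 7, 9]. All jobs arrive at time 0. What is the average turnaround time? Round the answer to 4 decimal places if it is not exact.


Time quantum = 2
Execution trace:
  J1 runs 2 units, time = 2
  J2 runs 2 units, time = 4
  J3 runs 2 units, time = 6
  J4 runs 2 units, time = 8
  J5 runs 2 units, time = 10
  J1 runs 1 units, time = 11
  J2 runs 2 units, time = 13
  J3 runs 1 units, time = 14
  J4 runs 2 units, time = 16
  J5 runs 2 units, time = 18
  J2 runs 2 units, time = 20
  J4 runs 2 units, time = 22
  J5 runs 2 units, time = 24
  J2 runs 2 units, time = 26
  J4 runs 1 units, time = 27
  J5 runs 2 units, time = 29
  J5 runs 1 units, time = 30
Finish times: [11, 26, 14, 27, 30]
Average turnaround = 108/5 = 21.6

21.6


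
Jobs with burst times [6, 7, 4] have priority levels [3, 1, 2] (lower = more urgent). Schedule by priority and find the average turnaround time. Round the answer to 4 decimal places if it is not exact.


Sort by priority (ascending = highest first):
Order: [(1, 7), (2, 4), (3, 6)]
Completion times:
  Priority 1, burst=7, C=7
  Priority 2, burst=4, C=11
  Priority 3, burst=6, C=17
Average turnaround = 35/3 = 11.6667

11.6667


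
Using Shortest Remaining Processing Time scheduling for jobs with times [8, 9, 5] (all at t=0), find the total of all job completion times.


Since all jobs arrive at t=0, SRPT equals SPT ordering.
SPT order: [5, 8, 9]
Completion times:
  Job 1: p=5, C=5
  Job 2: p=8, C=13
  Job 3: p=9, C=22
Total completion time = 5 + 13 + 22 = 40

40


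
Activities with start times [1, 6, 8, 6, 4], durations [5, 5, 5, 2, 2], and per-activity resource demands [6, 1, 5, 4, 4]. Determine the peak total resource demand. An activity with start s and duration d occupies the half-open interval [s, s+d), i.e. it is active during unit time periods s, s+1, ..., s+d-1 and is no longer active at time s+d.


Each activity i is active on [start_i, start_i + duration_i).
Compute total resource usage per time slot:
  t=0: active resources = [], total = 0
  t=1: active resources = [6], total = 6
  t=2: active resources = [6], total = 6
  t=3: active resources = [6], total = 6
  t=4: active resources = [6, 4], total = 10
  t=5: active resources = [6, 4], total = 10
  t=6: active resources = [1, 4], total = 5
  t=7: active resources = [1, 4], total = 5
  t=8: active resources = [1, 5], total = 6
  t=9: active resources = [1, 5], total = 6
  t=10: active resources = [1, 5], total = 6
  t=11: active resources = [5], total = 5
  t=12: active resources = [5], total = 5
Peak resource demand = 10

10


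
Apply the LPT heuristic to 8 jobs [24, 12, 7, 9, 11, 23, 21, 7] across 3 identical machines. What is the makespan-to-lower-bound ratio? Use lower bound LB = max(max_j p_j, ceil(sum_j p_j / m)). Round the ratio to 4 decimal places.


LPT order: [24, 23, 21, 12, 11, 9, 7, 7]
Machine loads after assignment: [40, 34, 40]
LPT makespan = 40
Lower bound = max(max_job, ceil(total/3)) = max(24, 38) = 38
Ratio = 40 / 38 = 1.0526

1.0526


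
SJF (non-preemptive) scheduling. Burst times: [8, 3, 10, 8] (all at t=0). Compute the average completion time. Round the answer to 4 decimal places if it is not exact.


SJF order (ascending): [3, 8, 8, 10]
Completion times:
  Job 1: burst=3, C=3
  Job 2: burst=8, C=11
  Job 3: burst=8, C=19
  Job 4: burst=10, C=29
Average completion = 62/4 = 15.5

15.5


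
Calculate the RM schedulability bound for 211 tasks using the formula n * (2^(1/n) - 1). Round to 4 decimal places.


Compute 2^(1/211) = 1.0032904594
Subtract 1: 1.0032904594 - 1 = 0.0032904594
Multiply by n: 211 * 0.0032904594 = 0.6942869334
Round to 4 dp: 0.6943

0.6943


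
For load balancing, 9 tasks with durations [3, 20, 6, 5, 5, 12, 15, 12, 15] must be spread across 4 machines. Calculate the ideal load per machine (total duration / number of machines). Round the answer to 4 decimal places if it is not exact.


Total processing time = 3 + 20 + 6 + 5 + 5 + 12 + 15 + 12 + 15 = 93
Number of machines = 4
Ideal balanced load = 93 / 4 = 23.25

23.25


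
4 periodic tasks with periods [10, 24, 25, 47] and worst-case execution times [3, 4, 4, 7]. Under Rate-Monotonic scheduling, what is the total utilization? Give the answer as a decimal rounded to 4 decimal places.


Compute individual utilizations (exact fractions):
  Task 1: C/T = 3/10 (approx. 0.3)
  Task 2: C/T = 4/24 = 1/6 (approx. 0.1667)
  Task 3: C/T = 4/25 (approx. 0.16)
  Task 4: C/T = 7/47 (approx. 0.1489)
Total utilization U = 3/10 + 1/6 + 4/25 + 7/47 = 2734/3525
Rounded to 4 decimal places: U = 0.7756
RM (Liu & Layland) bound for 4 tasks = 0.756828; compare with U = 2734/3525 (approx. 0.775603)
bound < U <= 1, so the RM sufficient condition is not met (inconclusive; an exact test such as response-time analysis is needed).

0.7756


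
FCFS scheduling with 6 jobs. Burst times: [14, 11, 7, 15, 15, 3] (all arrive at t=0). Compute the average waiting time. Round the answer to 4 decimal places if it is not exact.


FCFS order (as given): [14, 11, 7, 15, 15, 3]
Waiting times:
  Job 1: wait = 0
  Job 2: wait = 14
  Job 3: wait = 25
  Job 4: wait = 32
  Job 5: wait = 47
  Job 6: wait = 62
Sum of waiting times = 180
Average waiting time = 180/6 = 30.0

30.0


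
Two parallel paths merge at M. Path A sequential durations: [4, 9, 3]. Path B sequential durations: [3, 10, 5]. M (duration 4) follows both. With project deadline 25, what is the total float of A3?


Forward pass: ES(A3) = sum of predecessors on chain A = 13
EF = ES + duration = 13 + 3 = 16
Backward pass: LF(M) = deadline = 25; LS(M) = 25 - 4 = 21
LF(A3) = LS(M) - sum(successors on chain A) = 21 - 0 = 21
LS = LF - duration = 21 - 3 = 18
Total float = LS - ES = 18 - 13 = 5

5


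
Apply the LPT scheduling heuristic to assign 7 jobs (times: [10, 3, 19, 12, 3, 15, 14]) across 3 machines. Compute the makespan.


Sort jobs in decreasing order (LPT): [19, 15, 14, 12, 10, 3, 3]
Assign each job to the least loaded machine:
  Machine 1: jobs [19, 3, 3], load = 25
  Machine 2: jobs [15, 10], load = 25
  Machine 3: jobs [14, 12], load = 26
Makespan = max load = 26

26


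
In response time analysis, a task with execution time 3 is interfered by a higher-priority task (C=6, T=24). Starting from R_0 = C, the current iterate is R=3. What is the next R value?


R_next = C + ceil(R_prev / T_hp) * C_hp
ceil(3 / 24) = ceil(0.125) = 1
Interference = 1 * 6 = 6
R_next = 3 + 6 = 9

9


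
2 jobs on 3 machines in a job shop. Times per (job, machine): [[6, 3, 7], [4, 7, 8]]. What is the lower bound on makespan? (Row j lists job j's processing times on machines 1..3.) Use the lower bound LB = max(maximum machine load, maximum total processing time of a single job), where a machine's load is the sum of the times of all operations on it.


Machine loads:
  Machine 1: 6 + 4 = 10
  Machine 2: 3 + 7 = 10
  Machine 3: 7 + 8 = 15
Max machine load = 15
Job totals:
  Job 1: 16
  Job 2: 19
Max job total = 19
Lower bound = max(15, 19) = 19

19


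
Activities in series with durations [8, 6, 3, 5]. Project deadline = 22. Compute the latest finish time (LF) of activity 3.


LF(activity 3) = deadline - sum of successor durations
Successors: activities 4 through 4 with durations [5]
Sum of successor durations = 5
LF = 22 - 5 = 17

17


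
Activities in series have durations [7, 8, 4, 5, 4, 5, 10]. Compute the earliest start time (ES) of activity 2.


Activity 2 starts after activities 1 through 1 complete.
Predecessor durations: [7]
ES = 7 = 7

7


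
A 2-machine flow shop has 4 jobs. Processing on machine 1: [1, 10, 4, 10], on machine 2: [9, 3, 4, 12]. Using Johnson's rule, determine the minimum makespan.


Apply Johnson's rule:
  Group 1 (a <= b): [(1, 1, 9), (3, 4, 4), (4, 10, 12)]
  Group 2 (a > b): [(2, 10, 3)]
Optimal job order: [1, 3, 4, 2]
Schedule:
  Job 1: M1 done at 1, M2 done at 10
  Job 3: M1 done at 5, M2 done at 14
  Job 4: M1 done at 15, M2 done at 27
  Job 2: M1 done at 25, M2 done at 30
Makespan = 30

30


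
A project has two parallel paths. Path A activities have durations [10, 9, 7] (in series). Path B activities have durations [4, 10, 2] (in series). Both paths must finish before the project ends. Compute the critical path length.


Path A total = 10 + 9 + 7 = 26
Path B total = 4 + 10 + 2 = 16
Critical path = longest path = max(26, 16) = 26

26


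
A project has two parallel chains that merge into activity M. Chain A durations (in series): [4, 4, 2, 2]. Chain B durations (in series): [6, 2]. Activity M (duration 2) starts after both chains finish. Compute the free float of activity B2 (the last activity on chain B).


ES(B2) = sum of predecessors on chain B = 6
EF(B2) = ES + duration = 6 + 2 = 8
Successor of B2 is M. ES(M) = max(sum(A), sum(B)) = max(12, 8) = 12
Free float = ES(successor) - EF(current) = 12 - 8 = 4

4


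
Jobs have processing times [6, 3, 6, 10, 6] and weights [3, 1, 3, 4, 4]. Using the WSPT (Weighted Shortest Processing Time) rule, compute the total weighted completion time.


Compute p/w ratios and sort ascending (WSPT): [(6, 4), (6, 3), (6, 3), (10, 4), (3, 1)]
Compute weighted completion times:
  Job (p=6,w=4): C=6, w*C=4*6=24
  Job (p=6,w=3): C=12, w*C=3*12=36
  Job (p=6,w=3): C=18, w*C=3*18=54
  Job (p=10,w=4): C=28, w*C=4*28=112
  Job (p=3,w=1): C=31, w*C=1*31=31
Total weighted completion time = 257

257


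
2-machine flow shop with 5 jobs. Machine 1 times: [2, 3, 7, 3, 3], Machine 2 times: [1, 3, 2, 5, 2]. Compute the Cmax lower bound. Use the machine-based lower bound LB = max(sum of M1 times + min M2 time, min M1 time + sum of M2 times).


LB1 = sum(M1 times) + min(M2 times) = 18 + 1 = 19
LB2 = min(M1 times) + sum(M2 times) = 2 + 13 = 15
Lower bound = max(LB1, LB2) = max(19, 15) = 19

19


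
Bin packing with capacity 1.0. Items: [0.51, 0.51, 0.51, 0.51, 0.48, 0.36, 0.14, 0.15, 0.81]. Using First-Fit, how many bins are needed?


Place items sequentially using First-Fit:
  Item 0.51 -> new Bin 1
  Item 0.51 -> new Bin 2
  Item 0.51 -> new Bin 3
  Item 0.51 -> new Bin 4
  Item 0.48 -> Bin 1 (now 0.99)
  Item 0.36 -> Bin 2 (now 0.87)
  Item 0.14 -> Bin 3 (now 0.65)
  Item 0.15 -> Bin 3 (now 0.8)
  Item 0.81 -> new Bin 5
Total bins used = 5

5


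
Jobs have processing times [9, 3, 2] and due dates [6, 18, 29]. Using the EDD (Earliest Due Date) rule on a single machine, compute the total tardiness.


Sort by due date (EDD order): [(9, 6), (3, 18), (2, 29)]
Compute completion times and tardiness:
  Job 1: p=9, d=6, C=9, tardiness=max(0,9-6)=3
  Job 2: p=3, d=18, C=12, tardiness=max(0,12-18)=0
  Job 3: p=2, d=29, C=14, tardiness=max(0,14-29)=0
Total tardiness = 3

3


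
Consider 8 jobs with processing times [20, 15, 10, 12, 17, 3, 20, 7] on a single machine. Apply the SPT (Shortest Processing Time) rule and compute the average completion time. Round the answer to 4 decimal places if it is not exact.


Sort jobs by processing time (SPT order): [3, 7, 10, 12, 15, 17, 20, 20]
Compute completion times sequentially:
  Job 1: processing = 3, completes at 3
  Job 2: processing = 7, completes at 10
  Job 3: processing = 10, completes at 20
  Job 4: processing = 12, completes at 32
  Job 5: processing = 15, completes at 47
  Job 6: processing = 17, completes at 64
  Job 7: processing = 20, completes at 84
  Job 8: processing = 20, completes at 104
Sum of completion times = 364
Average completion time = 364/8 = 45.5

45.5


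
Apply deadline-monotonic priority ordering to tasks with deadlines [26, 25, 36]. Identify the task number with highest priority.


Sort tasks by relative deadline (ascending):
  Task 2: deadline = 25
  Task 1: deadline = 26
  Task 3: deadline = 36
Priority order (highest first): [2, 1, 3]
Highest priority task = 2

2


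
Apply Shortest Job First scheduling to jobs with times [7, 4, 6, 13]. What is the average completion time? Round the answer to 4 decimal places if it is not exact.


SJF order (ascending): [4, 6, 7, 13]
Completion times:
  Job 1: burst=4, C=4
  Job 2: burst=6, C=10
  Job 3: burst=7, C=17
  Job 4: burst=13, C=30
Average completion = 61/4 = 15.25

15.25


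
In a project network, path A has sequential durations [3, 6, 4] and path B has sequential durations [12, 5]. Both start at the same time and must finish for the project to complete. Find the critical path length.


Path A total = 3 + 6 + 4 = 13
Path B total = 12 + 5 = 17
Critical path = longest path = max(13, 17) = 17

17


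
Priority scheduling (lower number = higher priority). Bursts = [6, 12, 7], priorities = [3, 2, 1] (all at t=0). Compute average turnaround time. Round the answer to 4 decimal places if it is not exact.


Sort by priority (ascending = highest first):
Order: [(1, 7), (2, 12), (3, 6)]
Completion times:
  Priority 1, burst=7, C=7
  Priority 2, burst=12, C=19
  Priority 3, burst=6, C=25
Average turnaround = 51/3 = 17.0

17.0


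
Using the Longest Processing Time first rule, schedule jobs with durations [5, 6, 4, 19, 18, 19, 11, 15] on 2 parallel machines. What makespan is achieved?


Sort jobs in decreasing order (LPT): [19, 19, 18, 15, 11, 6, 5, 4]
Assign each job to the least loaded machine:
  Machine 1: jobs [19, 18, 6, 5], load = 48
  Machine 2: jobs [19, 15, 11, 4], load = 49
Makespan = max load = 49

49


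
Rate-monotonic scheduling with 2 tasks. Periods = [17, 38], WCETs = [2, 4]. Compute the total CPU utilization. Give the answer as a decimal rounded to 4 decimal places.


Compute individual utilizations (exact fractions):
  Task 1: C/T = 2/17 (approx. 0.1176)
  Task 2: C/T = 4/38 = 2/19 (approx. 0.1053)
Total utilization U = 2/17 + 2/19 = 72/323
Rounded to 4 decimal places: U = 0.2229
RM (Liu & Layland) bound for 2 tasks = 0.828427; compare with U = 72/323 (approx. 0.222910)
U <= bound, so schedulable by RM sufficient condition.

0.2229
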